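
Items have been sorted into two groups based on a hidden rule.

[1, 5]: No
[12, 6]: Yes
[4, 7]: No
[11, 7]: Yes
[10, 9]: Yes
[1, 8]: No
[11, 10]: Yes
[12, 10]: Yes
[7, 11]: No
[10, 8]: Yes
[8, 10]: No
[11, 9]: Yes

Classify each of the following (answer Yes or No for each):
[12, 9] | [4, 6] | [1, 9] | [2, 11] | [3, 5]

Every 'Yes' example satisfies: first > second. None of the 'No' examples do.
Yes: [12, 9], since 12 > 9. No: [4, 6], since 4 < 6. No: [1, 9], since 1 < 9. No: [2, 11], since 2 < 11. No: [3, 5], since 3 < 5.

Yes, No, No, No, No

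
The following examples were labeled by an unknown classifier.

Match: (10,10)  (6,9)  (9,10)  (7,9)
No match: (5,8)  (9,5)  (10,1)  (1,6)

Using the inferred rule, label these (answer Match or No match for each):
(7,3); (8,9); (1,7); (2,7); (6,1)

No match, Match, No match, No match, No match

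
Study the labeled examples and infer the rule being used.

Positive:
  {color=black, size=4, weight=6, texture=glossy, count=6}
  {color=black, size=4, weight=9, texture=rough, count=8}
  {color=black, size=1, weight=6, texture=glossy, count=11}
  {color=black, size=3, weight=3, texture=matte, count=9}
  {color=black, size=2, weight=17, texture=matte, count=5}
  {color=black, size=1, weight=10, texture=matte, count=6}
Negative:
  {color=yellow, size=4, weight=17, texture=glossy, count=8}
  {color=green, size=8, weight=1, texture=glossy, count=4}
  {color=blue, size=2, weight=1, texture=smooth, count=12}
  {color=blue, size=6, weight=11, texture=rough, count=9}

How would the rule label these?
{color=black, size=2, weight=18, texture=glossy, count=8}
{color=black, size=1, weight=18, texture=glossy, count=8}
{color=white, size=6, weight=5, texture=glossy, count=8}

Checking candidate rules against both groups, what survives is: color is black.
{color=black, size=2, weight=18, texture=glossy, count=8}: Positive (color is black).
{color=black, size=1, weight=18, texture=glossy, count=8}: Positive (color is black).
{color=white, size=6, weight=5, texture=glossy, count=8}: Negative (color is white).

Positive, Positive, Negative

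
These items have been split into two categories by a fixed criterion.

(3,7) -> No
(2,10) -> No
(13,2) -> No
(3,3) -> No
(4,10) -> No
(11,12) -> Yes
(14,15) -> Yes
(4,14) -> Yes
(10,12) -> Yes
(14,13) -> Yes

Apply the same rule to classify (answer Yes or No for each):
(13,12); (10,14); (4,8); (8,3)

The distinguishing property — sum ≥ 18 — holds for all the 'Yes' cases and none of the 'No' cases.
(13,12): 13+12 = 25, fits → Yes.
(10,14): 10+14 = 24, fits → Yes.
(4,8): 4+8 = 12, fails the rule → No.
(8,3): 8+3 = 11, fails the rule → No.

Yes, Yes, No, No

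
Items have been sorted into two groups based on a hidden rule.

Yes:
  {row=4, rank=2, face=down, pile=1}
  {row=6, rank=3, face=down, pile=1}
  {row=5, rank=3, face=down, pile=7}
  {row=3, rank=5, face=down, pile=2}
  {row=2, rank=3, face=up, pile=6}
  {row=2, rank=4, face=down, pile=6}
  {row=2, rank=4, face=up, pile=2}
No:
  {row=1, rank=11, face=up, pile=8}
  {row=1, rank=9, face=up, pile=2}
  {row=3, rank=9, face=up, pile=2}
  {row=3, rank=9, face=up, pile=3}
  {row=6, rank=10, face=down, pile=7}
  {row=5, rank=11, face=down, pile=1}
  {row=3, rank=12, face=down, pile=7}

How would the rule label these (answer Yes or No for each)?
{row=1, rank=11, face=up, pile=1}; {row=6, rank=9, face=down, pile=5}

No, No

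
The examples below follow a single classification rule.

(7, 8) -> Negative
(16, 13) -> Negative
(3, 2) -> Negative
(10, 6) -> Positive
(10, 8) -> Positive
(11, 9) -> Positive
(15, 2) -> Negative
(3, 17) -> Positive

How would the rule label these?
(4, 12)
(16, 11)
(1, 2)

Positive, Negative, Negative

Comparing the two groups points to one rule — sum is even.
(4, 12): Positive (4+12 = 16).
(16, 11): Negative (16+11 = 27).
(1, 2): Negative (1+2 = 3).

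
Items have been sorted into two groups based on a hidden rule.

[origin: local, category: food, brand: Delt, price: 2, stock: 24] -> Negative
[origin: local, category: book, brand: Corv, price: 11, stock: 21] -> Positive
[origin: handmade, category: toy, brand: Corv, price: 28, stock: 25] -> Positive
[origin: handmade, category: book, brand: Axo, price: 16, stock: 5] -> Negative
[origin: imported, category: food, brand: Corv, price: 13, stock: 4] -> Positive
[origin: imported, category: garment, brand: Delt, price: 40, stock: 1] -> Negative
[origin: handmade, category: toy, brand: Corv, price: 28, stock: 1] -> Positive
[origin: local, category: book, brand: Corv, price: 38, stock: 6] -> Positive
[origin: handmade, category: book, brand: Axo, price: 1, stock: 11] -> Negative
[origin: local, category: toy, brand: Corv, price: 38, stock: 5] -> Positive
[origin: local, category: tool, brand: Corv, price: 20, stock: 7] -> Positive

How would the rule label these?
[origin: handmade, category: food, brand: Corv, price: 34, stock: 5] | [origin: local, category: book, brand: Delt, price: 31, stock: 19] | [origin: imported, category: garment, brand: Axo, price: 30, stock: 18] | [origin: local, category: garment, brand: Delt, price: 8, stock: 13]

Positive, Negative, Negative, Negative

All 'Positive' examples share one property — brand is Corv — and every 'Negative' example lacks it.
[origin: handmade, category: food, brand: Corv, price: 34, stock: 5] — brand is Corv, hence Positive. [origin: local, category: book, brand: Delt, price: 31, stock: 19] — brand is Delt, hence Negative. [origin: imported, category: garment, brand: Axo, price: 30, stock: 18] — brand is Axo, hence Negative. [origin: local, category: garment, brand: Delt, price: 8, stock: 13] — brand is Delt, hence Negative.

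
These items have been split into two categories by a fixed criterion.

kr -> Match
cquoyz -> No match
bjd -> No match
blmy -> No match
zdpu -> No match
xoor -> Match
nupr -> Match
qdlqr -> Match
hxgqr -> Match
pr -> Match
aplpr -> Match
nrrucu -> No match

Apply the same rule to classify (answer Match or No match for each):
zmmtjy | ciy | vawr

No match, No match, Match

One predicate separates the groups cleanly: ends with 'r'.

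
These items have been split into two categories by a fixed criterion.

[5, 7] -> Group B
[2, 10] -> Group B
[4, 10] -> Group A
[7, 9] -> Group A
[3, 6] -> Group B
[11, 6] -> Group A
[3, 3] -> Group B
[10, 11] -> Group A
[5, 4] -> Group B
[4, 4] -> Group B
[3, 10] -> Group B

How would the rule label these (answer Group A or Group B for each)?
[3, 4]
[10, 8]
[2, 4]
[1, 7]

One predicate separates the groups cleanly: sum ≥ 14.
[3, 4]: 3+4 = 7, does not satisfy this → Group B. [10, 8]: 10+8 = 18, meets the rule → Group A. [2, 4]: 2+4 = 6, does not satisfy this → Group B. [1, 7]: 1+7 = 8, does not satisfy this → Group B.

Group B, Group A, Group B, Group B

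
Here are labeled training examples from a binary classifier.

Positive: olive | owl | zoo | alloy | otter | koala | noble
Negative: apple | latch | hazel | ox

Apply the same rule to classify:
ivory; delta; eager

Positive, Negative, Negative

The classifier is using: odd length AND contains 'o'.
ivory: length 5, has 'o', satisfies this → Positive.
delta: length 5, no 'o', does not satisfy this → Negative.
eager: length 5, no 'o', does not satisfy this → Negative.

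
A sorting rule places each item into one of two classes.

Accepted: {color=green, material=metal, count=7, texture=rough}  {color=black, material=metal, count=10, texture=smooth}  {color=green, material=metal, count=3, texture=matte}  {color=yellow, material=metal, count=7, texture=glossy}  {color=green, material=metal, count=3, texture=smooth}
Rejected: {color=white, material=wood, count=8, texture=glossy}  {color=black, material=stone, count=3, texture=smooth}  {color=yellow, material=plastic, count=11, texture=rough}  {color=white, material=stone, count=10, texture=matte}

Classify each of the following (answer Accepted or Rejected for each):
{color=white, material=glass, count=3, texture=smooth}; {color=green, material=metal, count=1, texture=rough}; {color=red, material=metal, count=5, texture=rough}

Rejected, Accepted, Accepted

The simplest hypothesis consistent with all the labels is: material is metal.
{color=white, material=glass, count=3, texture=smooth}: Rejected (material is glass). {color=green, material=metal, count=1, texture=rough}: Accepted (material is metal). {color=red, material=metal, count=5, texture=rough}: Accepted (material is metal).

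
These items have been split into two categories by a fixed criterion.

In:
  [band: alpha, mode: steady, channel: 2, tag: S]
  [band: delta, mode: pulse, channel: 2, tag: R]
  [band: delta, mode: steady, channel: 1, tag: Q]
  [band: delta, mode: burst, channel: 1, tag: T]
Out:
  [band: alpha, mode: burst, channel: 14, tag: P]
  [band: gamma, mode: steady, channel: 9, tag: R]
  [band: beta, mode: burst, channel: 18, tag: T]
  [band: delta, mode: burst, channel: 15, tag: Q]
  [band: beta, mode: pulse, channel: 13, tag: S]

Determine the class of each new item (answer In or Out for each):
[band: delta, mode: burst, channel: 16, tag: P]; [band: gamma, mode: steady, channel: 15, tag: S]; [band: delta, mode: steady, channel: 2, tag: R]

The classifier is using: channel ≤ 2.
[band: delta, mode: burst, channel: 16, tag: P] — channel = 16, hence Out. [band: gamma, mode: steady, channel: 15, tag: S] — channel = 15, hence Out. [band: delta, mode: steady, channel: 2, tag: R] — channel = 2, hence In.

Out, Out, In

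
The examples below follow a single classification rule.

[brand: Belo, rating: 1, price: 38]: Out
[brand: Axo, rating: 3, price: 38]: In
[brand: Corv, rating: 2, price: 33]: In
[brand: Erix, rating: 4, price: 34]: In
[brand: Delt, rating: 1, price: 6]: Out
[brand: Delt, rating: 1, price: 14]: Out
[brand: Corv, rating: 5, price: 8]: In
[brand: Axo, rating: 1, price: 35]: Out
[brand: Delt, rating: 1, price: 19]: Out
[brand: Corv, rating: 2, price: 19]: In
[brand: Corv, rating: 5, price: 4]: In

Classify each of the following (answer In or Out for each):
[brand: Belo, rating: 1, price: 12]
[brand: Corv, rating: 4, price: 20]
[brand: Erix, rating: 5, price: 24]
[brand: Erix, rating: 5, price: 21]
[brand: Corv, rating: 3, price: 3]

The classifier is using: rating ≥ 2.
[brand: Belo, rating: 1, price: 12]: rating = 1 — does not fit, so Out.
[brand: Corv, rating: 4, price: 20]: rating = 4 — fits, so In.
[brand: Erix, rating: 5, price: 24]: rating = 5 — fits, so In.
[brand: Erix, rating: 5, price: 21]: rating = 5 — fits, so In.
[brand: Corv, rating: 3, price: 3]: rating = 3 — fits, so In.

Out, In, In, In, In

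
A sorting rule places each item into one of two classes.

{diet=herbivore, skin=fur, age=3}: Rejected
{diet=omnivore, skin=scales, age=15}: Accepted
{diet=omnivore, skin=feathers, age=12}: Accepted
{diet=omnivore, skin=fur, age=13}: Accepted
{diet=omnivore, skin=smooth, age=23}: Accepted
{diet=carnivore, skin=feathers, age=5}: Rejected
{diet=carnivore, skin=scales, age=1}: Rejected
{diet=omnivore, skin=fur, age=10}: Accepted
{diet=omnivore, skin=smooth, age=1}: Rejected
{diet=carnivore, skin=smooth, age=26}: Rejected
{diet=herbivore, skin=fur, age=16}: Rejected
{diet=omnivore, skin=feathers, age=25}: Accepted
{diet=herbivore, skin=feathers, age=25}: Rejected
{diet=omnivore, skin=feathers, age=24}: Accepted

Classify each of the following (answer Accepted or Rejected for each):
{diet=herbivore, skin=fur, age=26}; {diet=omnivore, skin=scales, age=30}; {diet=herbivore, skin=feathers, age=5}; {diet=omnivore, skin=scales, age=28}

Every 'Accepted' example satisfies: diet is omnivore AND age ≥ 3. None of the 'Rejected' examples do.
Rejected: {diet=herbivore, skin=fur, age=26}, since diet is herbivore, age = 26. Accepted: {diet=omnivore, skin=scales, age=30}, since diet is omnivore, age = 30. Rejected: {diet=herbivore, skin=feathers, age=5}, since diet is herbivore, age = 5. Accepted: {diet=omnivore, skin=scales, age=28}, since diet is omnivore, age = 28.

Rejected, Accepted, Rejected, Accepted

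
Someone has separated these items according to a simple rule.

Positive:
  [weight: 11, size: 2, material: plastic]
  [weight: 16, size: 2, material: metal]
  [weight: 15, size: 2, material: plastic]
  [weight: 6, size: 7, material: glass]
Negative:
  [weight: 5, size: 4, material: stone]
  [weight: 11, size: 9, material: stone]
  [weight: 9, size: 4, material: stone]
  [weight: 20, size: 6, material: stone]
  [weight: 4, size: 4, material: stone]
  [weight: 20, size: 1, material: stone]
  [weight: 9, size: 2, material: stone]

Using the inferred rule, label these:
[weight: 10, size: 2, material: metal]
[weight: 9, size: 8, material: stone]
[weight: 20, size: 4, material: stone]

Positive, Negative, Negative

'Positive' ⟺ material is not stone.
[weight: 10, size: 2, material: metal] — material is metal, hence Positive. [weight: 9, size: 8, material: stone] — material is stone, hence Negative. [weight: 20, size: 4, material: stone] — material is stone, hence Negative.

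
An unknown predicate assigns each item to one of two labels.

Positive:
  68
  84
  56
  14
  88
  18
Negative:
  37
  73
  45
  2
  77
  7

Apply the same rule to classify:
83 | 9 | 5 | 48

The rule appears to be: even AND at least 7.
83: 83 is odd, 83 ≥ 7 — does not fit, so Negative. 9: 9 is odd, 9 ≥ 7 — does not fit, so Negative. 5: 5 is odd, 5 < 7 — does not fit, so Negative. 48: 48 is even, 48 ≥ 7 — fits, so Positive.

Negative, Negative, Negative, Positive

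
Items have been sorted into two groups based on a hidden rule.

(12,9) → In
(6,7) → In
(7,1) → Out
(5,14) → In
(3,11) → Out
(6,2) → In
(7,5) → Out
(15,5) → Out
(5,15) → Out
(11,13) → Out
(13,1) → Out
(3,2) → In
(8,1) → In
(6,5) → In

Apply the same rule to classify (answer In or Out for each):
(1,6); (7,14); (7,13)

In, In, Out

Looking at the examples, the only property every 'In' case has and every 'Out' case lacks is: product is even.
(1,6): 1·6 = 6, meets the rule → In. (7,14): 7·14 = 98, meets the rule → In. (7,13): 7·13 = 91, lacks this property → Out.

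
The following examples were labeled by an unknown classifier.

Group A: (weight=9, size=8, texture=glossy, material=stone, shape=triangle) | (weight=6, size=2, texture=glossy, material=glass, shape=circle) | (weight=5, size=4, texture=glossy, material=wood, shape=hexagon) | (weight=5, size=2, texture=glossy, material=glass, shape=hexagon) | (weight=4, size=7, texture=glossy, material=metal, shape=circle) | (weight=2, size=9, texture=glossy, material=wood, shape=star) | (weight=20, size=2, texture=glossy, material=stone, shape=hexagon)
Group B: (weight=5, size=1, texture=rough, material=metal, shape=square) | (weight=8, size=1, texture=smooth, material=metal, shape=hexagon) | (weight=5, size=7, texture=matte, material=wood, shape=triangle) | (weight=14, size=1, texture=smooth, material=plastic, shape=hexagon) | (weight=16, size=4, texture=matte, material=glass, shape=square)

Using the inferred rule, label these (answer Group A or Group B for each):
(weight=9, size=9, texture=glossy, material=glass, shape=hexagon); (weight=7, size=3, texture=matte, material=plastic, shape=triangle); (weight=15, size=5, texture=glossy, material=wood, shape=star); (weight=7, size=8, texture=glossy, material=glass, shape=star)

All 'Group A' examples share one property — texture is glossy — and every 'Group B' example lacks it.
(weight=9, size=9, texture=glossy, material=glass, shape=hexagon): texture is glossy — matches, so Group A.
(weight=7, size=3, texture=matte, material=plastic, shape=triangle): texture is matte — does not fit, so Group B.
(weight=15, size=5, texture=glossy, material=wood, shape=star): texture is glossy — matches, so Group A.
(weight=7, size=8, texture=glossy, material=glass, shape=star): texture is glossy — matches, so Group A.

Group A, Group B, Group A, Group A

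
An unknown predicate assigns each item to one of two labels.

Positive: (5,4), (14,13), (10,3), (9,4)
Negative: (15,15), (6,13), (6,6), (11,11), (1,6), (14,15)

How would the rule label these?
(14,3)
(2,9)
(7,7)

The common property of the 'Positive' items is: first > second. No 'Negative' item has it.

Positive, Negative, Negative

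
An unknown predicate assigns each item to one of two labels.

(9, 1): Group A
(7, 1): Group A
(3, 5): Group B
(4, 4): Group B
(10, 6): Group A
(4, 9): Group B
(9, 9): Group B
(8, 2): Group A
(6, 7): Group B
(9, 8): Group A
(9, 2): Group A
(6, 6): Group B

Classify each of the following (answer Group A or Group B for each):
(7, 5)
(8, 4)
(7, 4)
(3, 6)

The simplest hypothesis consistent with all the labels is: first > second.
(7, 5) → 7 > 5 → Group A. (8, 4) → 8 > 4 → Group A. (7, 4) → 7 > 4 → Group A. (3, 6) → 3 < 6 → Group B.

Group A, Group A, Group A, Group B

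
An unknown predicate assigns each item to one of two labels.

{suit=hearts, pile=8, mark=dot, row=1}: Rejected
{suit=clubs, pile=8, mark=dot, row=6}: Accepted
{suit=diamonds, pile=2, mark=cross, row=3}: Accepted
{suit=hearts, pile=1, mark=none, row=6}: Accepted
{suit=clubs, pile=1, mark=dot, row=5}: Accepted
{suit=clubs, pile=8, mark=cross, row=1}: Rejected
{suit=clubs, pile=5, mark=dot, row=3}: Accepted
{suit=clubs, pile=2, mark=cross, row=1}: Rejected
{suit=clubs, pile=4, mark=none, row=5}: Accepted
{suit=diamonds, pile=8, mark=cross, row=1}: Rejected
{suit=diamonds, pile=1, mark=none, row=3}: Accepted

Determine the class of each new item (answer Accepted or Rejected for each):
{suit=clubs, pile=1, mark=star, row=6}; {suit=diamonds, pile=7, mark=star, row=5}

Accepted, Accepted

The classifier is using: row ≥ 3.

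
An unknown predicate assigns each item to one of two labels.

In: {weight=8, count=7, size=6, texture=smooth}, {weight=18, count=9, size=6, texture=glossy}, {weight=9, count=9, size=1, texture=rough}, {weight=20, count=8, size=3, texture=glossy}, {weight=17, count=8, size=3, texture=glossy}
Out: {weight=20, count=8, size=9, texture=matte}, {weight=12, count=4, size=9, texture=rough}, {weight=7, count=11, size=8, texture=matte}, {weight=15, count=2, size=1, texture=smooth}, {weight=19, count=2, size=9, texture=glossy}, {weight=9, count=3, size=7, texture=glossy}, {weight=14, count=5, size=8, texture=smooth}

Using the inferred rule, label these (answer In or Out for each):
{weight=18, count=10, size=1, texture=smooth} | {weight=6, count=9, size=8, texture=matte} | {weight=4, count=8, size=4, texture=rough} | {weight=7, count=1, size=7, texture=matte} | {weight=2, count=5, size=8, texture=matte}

The common property of the 'In' items is: size ≤ 6 AND count ≥ 3. No 'Out' item has it.
{weight=18, count=10, size=1, texture=smooth} → size = 1, count = 10 → In. {weight=6, count=9, size=8, texture=matte} → size = 8, count = 9 → Out. {weight=4, count=8, size=4, texture=rough} → size = 4, count = 8 → In. {weight=7, count=1, size=7, texture=matte} → size = 7, count = 1 → Out. {weight=2, count=5, size=8, texture=matte} → size = 8, count = 5 → Out.

In, Out, In, Out, Out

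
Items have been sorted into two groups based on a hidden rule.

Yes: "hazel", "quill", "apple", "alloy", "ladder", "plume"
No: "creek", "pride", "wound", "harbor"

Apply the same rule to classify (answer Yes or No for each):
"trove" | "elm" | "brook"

A rule that fits every label: contains 'l' — true of each 'Yes' example, false of each 'No' one.
"trove": no 'l' — does not pass, so No. "elm": has 'l' — qualifies, so Yes. "brook": no 'l' — does not pass, so No.

No, Yes, No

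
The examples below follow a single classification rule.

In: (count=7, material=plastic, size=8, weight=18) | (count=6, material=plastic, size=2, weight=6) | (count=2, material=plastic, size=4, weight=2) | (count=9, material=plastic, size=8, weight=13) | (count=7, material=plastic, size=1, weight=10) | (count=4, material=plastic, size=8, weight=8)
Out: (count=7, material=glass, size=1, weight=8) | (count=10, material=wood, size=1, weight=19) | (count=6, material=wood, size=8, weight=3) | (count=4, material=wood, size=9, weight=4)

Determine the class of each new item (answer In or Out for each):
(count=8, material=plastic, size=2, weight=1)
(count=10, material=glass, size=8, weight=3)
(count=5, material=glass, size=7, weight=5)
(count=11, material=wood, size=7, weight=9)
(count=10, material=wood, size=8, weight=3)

In, Out, Out, Out, Out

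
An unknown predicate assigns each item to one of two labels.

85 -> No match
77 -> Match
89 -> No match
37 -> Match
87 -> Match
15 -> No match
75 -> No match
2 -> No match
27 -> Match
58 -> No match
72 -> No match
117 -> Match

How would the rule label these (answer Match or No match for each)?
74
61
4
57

No match, No match, No match, Match

The common property of the 'Match' items is: ends in digit 7. No 'No match' item has it.
74: last digit 4, doesn't match → No match.
61: last digit 1, doesn't match → No match.
4: last digit 4, doesn't match → No match.
57: last digit 7, has this property → Match.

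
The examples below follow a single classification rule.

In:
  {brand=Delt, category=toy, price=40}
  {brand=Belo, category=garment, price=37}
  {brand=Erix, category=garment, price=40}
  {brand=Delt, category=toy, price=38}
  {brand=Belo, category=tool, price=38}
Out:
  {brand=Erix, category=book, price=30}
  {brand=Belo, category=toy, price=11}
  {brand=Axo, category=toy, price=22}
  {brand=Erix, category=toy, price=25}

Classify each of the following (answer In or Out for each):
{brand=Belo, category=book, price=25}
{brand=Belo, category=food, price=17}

All 'In' examples share one property — price ≥ 37 — and every 'Out' example lacks it.
{brand=Belo, category=book, price=25} — price = 25, hence Out. {brand=Belo, category=food, price=17} — price = 17, hence Out.

Out, Out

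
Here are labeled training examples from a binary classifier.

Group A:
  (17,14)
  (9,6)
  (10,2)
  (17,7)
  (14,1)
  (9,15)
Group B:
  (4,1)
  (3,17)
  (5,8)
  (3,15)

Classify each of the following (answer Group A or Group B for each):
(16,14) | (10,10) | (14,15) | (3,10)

Group A, Group A, Group A, Group B

A rule that fits every label: first ≥ 6 — true of each 'Group A' example, false of each 'Group B' one.
(16,14): Group A (first 16). (10,10): Group A (first 10). (14,15): Group A (first 14). (3,10): Group B (first 3).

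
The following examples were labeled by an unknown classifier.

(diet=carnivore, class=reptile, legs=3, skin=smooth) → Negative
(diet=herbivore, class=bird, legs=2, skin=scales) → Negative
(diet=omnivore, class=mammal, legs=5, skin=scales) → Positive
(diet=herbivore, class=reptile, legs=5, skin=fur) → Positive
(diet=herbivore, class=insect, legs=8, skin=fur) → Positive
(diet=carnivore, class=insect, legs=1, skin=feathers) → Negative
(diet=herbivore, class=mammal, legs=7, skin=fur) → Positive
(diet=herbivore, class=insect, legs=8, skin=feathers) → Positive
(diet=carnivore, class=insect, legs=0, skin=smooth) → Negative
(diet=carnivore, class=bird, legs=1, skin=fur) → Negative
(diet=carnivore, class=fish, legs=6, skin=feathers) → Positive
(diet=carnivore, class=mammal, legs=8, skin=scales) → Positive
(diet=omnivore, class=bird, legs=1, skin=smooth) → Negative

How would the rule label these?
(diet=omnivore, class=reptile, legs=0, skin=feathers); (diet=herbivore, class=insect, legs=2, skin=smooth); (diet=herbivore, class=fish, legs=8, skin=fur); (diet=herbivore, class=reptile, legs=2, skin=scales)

Negative, Negative, Positive, Negative

The distinguishing property — legs ≥ 5 — holds for all the 'Positive' cases and none of the 'Negative' cases.
Negative: (diet=omnivore, class=reptile, legs=0, skin=feathers), since legs = 0.
Negative: (diet=herbivore, class=insect, legs=2, skin=smooth), since legs = 2.
Positive: (diet=herbivore, class=fish, legs=8, skin=fur), since legs = 8.
Negative: (diet=herbivore, class=reptile, legs=2, skin=scales), since legs = 2.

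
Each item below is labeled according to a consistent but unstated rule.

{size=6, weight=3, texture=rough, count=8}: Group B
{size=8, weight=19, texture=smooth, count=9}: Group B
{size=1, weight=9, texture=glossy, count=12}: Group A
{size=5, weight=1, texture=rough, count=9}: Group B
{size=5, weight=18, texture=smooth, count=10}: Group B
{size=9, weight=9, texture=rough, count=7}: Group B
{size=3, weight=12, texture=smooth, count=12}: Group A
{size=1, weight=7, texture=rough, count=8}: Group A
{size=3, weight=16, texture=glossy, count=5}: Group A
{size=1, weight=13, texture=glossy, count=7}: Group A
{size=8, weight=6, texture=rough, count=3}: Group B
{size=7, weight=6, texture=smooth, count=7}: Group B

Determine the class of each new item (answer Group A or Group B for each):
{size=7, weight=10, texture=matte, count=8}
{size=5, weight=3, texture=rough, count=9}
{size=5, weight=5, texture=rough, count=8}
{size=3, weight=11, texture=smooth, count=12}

Group B, Group B, Group B, Group A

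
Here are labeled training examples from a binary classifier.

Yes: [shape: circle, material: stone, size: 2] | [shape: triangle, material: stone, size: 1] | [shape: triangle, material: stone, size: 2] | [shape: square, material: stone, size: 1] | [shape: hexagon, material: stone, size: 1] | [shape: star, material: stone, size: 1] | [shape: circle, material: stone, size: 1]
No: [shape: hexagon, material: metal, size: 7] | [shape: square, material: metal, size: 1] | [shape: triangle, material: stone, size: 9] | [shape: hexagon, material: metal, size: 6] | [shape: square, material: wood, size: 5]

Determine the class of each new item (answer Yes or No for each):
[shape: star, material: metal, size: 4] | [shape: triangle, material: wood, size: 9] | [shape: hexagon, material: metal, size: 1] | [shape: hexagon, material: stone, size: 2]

The simplest hypothesis consistent with all the labels is: material is stone AND size ≤ 2.
[shape: star, material: metal, size: 4]: No (material is metal, size = 4).
[shape: triangle, material: wood, size: 9]: No (material is wood, size = 9).
[shape: hexagon, material: metal, size: 1]: No (material is metal, size = 1).
[shape: hexagon, material: stone, size: 2]: Yes (material is stone, size = 2).

No, No, No, Yes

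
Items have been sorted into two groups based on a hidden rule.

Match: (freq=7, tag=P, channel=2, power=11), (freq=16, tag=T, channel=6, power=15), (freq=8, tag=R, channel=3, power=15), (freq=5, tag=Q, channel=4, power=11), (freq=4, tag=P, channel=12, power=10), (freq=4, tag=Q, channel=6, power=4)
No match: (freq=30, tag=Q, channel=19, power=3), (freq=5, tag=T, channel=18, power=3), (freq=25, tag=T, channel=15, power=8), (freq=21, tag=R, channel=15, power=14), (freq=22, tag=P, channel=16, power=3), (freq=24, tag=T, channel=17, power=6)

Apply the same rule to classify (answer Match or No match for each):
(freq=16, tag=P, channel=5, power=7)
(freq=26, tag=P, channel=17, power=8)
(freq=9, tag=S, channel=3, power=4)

The rule appears to be: channel ≤ 12.

Match, No match, Match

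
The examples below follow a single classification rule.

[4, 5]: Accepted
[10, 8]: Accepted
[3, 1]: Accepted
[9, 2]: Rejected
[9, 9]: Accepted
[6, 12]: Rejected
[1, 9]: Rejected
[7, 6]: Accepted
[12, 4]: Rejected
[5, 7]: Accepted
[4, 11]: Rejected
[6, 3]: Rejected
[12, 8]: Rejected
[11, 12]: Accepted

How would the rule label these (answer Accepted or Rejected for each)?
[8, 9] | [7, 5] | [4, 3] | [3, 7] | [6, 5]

Rule: |first − second| ≤ 2. This holds for each 'Accepted' example and fails for each 'Rejected' one.
[8, 9] — |8−9| = 1, hence Accepted.
[7, 5] — |7−5| = 2, hence Accepted.
[4, 3] — |4−3| = 1, hence Accepted.
[3, 7] — |3−7| = 4, hence Rejected.
[6, 5] — |6−5| = 1, hence Accepted.

Accepted, Accepted, Accepted, Rejected, Accepted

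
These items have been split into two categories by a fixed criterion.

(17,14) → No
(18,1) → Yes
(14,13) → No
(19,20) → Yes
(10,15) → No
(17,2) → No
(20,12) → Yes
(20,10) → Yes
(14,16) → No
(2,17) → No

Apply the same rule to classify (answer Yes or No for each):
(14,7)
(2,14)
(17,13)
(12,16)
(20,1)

The rule appears to be: first ≥ 18.
(14,7) — first 14, hence No. (2,14) — first 2, hence No. (17,13) — first 17, hence No. (12,16) — first 12, hence No. (20,1) — first 20, hence Yes.

No, No, No, No, Yes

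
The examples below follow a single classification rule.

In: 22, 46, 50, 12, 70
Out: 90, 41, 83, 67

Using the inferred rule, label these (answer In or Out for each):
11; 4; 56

Out, In, In

'In' ⟺ even AND at most 70.
11 → 11 is odd, 11 ≤ 70 → Out. 4 → 4 is even, 4 ≤ 70 → In. 56 → 56 is even, 56 ≤ 70 → In.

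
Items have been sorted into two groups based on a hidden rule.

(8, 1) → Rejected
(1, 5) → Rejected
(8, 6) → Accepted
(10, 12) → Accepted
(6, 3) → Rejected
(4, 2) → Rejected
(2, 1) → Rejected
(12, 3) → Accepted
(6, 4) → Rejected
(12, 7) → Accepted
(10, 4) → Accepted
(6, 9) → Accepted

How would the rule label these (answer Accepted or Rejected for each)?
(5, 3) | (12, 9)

Rule: sum ≥ 14. This holds for each 'Accepted' example and fails for each 'Rejected' one.

Rejected, Accepted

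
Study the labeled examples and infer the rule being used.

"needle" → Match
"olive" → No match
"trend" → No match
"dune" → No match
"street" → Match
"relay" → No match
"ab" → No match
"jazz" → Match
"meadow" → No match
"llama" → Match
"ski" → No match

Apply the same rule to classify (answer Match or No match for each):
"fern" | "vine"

'Match' ⟺ has a double letter.
"fern": no doubled letter, doesn't match → No match.
"vine": no doubled letter, doesn't match → No match.

No match, No match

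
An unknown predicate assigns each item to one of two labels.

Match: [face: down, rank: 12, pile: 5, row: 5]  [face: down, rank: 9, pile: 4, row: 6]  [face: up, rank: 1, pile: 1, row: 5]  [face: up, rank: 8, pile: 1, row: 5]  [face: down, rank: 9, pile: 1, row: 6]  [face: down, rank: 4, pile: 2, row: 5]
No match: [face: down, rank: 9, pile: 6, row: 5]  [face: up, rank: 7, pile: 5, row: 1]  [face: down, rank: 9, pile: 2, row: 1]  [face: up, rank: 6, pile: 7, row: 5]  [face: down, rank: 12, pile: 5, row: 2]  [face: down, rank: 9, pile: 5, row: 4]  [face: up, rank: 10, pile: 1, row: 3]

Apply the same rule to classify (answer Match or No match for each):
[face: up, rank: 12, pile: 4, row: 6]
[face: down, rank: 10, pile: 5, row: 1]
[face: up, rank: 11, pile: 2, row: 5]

Match, No match, Match

Every 'Match' example satisfies: pile ≤ 5 AND row ≥ 5. None of the 'No match' examples do.
[face: up, rank: 12, pile: 4, row: 6] — pile = 4, row = 6, hence Match. [face: down, rank: 10, pile: 5, row: 1] — pile = 5, row = 1, hence No match. [face: up, rank: 11, pile: 2, row: 5] — pile = 2, row = 5, hence Match.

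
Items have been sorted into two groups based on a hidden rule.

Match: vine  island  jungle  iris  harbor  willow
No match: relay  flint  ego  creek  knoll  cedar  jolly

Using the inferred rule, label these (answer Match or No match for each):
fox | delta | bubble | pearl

No match, No match, Match, No match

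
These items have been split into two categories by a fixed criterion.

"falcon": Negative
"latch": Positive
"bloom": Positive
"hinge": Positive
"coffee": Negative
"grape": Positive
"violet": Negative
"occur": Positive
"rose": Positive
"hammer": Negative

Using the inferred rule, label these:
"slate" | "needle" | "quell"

The classifier is using: length ≤ 5.

Positive, Negative, Positive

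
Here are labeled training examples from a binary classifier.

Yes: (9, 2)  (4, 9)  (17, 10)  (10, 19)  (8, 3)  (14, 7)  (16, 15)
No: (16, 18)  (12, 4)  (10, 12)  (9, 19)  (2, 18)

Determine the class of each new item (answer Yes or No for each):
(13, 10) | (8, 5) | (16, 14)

'Yes' ⟺ sum is odd.
(13, 10) — 13+10 = 23, hence Yes. (8, 5) — 8+5 = 13, hence Yes. (16, 14) — 16+14 = 30, hence No.

Yes, Yes, No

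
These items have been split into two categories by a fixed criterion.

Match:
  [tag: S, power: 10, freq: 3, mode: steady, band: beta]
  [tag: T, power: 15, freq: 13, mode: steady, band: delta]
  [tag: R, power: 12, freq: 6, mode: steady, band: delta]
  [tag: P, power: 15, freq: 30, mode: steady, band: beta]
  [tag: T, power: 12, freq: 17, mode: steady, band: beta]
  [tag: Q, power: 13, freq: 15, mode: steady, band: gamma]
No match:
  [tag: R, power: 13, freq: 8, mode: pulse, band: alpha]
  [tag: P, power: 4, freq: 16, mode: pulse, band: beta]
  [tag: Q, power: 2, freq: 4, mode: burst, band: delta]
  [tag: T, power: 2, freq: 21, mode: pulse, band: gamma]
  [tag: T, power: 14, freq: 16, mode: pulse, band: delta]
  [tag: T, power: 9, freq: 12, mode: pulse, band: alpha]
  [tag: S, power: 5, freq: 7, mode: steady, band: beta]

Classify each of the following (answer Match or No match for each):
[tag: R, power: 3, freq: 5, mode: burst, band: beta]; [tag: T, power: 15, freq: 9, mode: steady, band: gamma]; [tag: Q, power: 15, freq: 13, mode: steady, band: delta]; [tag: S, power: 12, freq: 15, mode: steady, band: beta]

The pattern is that an item is 'Match' exactly when: mode is steady AND power ≥ 9.

No match, Match, Match, Match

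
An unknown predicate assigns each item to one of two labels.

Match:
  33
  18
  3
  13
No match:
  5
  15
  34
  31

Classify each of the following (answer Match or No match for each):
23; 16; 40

Match, No match, No match

The common property of the 'Match' items is: ≡ 3 (mod 5). No 'No match' item has it.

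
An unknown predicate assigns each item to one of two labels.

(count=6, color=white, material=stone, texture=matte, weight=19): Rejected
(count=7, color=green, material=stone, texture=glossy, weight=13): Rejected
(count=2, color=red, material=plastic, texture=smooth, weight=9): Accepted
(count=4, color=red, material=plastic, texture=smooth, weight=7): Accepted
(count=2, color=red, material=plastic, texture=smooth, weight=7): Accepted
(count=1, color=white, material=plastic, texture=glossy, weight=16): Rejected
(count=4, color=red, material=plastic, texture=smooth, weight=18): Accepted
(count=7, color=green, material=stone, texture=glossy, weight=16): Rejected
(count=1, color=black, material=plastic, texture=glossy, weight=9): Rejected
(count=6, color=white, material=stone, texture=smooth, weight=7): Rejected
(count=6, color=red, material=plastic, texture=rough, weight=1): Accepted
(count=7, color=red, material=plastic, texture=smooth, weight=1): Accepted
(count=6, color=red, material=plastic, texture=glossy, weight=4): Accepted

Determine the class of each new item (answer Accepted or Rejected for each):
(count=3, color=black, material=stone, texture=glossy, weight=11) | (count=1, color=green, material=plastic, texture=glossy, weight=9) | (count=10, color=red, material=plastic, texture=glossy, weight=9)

The simplest hypothesis consistent with all the labels is: color is red.
(count=3, color=black, material=stone, texture=glossy, weight=11) — color is black, hence Rejected.
(count=1, color=green, material=plastic, texture=glossy, weight=9) — color is green, hence Rejected.
(count=10, color=red, material=plastic, texture=glossy, weight=9) — color is red, hence Accepted.

Rejected, Rejected, Accepted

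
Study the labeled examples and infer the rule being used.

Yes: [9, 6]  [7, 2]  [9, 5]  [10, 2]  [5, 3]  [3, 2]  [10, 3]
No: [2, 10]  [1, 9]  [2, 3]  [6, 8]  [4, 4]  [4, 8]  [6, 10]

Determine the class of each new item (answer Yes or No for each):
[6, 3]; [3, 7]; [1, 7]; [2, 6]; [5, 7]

'Yes' ⟺ first > second.

Yes, No, No, No, No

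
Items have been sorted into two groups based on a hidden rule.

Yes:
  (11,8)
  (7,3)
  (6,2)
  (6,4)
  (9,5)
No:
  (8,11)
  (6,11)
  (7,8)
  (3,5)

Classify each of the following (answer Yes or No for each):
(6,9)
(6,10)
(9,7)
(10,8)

No, No, Yes, Yes

The pattern is that an item is 'Yes' exactly when: first > second.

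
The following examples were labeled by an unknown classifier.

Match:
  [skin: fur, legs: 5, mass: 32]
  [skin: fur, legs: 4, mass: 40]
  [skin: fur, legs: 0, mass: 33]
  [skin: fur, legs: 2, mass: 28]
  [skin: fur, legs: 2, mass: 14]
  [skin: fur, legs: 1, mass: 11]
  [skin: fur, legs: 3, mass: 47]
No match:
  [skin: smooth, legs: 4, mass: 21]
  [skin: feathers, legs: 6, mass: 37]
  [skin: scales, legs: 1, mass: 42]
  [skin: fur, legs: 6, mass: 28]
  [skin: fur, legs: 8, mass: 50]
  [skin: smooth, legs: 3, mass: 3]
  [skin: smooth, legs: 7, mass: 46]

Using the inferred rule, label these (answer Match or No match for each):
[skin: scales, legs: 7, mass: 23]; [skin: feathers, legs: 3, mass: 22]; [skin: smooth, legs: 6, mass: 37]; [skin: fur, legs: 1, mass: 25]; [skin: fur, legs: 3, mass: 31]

No match, No match, No match, Match, Match

All 'Match' examples share one property — skin is fur AND legs ≤ 5 — and every 'No match' example lacks it.
No match: [skin: scales, legs: 7, mass: 23], since skin is scales, legs = 7.
No match: [skin: feathers, legs: 3, mass: 22], since skin is feathers, legs = 3.
No match: [skin: smooth, legs: 6, mass: 37], since skin is smooth, legs = 6.
Match: [skin: fur, legs: 1, mass: 25], since skin is fur, legs = 1.
Match: [skin: fur, legs: 3, mass: 31], since skin is fur, legs = 3.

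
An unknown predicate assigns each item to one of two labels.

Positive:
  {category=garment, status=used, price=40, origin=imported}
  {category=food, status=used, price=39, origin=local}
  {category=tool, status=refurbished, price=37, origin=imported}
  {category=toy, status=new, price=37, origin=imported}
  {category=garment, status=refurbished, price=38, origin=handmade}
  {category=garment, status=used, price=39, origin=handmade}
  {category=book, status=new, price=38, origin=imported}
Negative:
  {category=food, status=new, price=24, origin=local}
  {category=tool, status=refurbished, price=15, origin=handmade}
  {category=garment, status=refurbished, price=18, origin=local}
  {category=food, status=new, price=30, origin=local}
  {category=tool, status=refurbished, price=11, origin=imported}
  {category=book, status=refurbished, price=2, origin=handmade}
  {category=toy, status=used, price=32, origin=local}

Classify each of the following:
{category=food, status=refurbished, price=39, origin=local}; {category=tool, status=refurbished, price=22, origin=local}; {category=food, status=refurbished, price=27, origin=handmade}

The simplest hypothesis consistent with all the labels is: price ≥ 37.
{category=food, status=refurbished, price=39, origin=local}: Positive (price = 39).
{category=tool, status=refurbished, price=22, origin=local}: Negative (price = 22).
{category=food, status=refurbished, price=27, origin=handmade}: Negative (price = 27).

Positive, Negative, Negative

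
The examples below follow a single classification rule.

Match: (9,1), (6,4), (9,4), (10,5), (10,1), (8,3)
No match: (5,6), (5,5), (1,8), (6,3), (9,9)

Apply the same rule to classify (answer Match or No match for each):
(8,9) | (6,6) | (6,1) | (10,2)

The common property of the 'Match' items is: first > second AND sum ≥ 10. No 'No match' item has it.
(8,9) — 8 < 9, 8+9 = 17, hence No match. (6,6) — 6 = 6, 6+6 = 12, hence No match. (6,1) — 6 > 1, 6+1 = 7, hence No match. (10,2) — 10 > 2, 10+2 = 12, hence Match.

No match, No match, No match, Match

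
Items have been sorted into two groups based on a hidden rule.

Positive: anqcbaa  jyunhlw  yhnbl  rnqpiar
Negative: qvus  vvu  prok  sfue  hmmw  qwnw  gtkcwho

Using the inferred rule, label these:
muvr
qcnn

Negative, Negative

The simplest hypothesis consistent with all the labels is: odd length AND contains 'n'.
muvr: length 4, no 'n' — fails the rule, so Negative. qcnn: length 4, has 'n' — fails the rule, so Negative.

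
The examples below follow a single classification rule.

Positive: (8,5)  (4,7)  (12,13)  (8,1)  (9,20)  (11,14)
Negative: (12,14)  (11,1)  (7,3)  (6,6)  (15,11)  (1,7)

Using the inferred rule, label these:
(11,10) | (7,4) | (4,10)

Positive, Positive, Negative

The pattern is that an item is 'Positive' exactly when: sum is odd.
(11,10): 11+10 = 21, passes → Positive. (7,4): 7+4 = 11, passes → Positive. (4,10): 4+10 = 14, lacks this property → Negative.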